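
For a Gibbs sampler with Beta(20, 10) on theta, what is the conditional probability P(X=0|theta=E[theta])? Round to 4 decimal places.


E[theta] = 20/(20+10) = 0.6667
P(X=0|theta) = 1 - theta = 0.3333

0.3333


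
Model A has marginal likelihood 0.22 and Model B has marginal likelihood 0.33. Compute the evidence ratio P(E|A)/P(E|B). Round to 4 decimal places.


Evidence ratio = P(E|A) / P(E|B)
= 0.22 / 0.33
= 0.6667

0.6667


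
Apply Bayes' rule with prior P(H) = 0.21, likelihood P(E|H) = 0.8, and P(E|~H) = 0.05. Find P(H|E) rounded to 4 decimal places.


Step 1: Compute marginal P(E) = P(E|H)P(H) + P(E|~H)P(~H)
= 0.8*0.21 + 0.05*0.79 = 0.2075
Step 2: P(H|E) = P(E|H)P(H)/P(E) = 0.168/0.2075
= 0.8096

0.8096


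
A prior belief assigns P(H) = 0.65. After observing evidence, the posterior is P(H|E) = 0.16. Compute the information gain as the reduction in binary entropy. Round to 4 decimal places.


H(prior) = -0.65*log2(0.65) - 0.35*log2(0.35)
= 0.9341
H(post) = -0.16*log2(0.16) - 0.84*log2(0.84)
= 0.6343
IG = 0.9341 - 0.6343 = 0.2998

0.2998


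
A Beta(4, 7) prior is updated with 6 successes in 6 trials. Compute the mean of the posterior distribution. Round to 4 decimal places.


After update: Beta(10, 7)
Mean = 10 / (10 + 7) = 10 / 17
= 0.5882

0.5882


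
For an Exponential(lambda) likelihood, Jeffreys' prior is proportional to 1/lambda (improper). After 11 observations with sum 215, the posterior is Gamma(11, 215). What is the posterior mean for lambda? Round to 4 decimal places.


Posterior = Gamma(n, sum_x) = Gamma(11, 215)
Posterior mean = shape/rate = 11/215
= 0.0512

0.0512


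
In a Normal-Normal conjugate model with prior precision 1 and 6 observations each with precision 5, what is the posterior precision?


Posterior precision = prior precision + n * observation precision
= 1 + 6 * 5
= 1 + 30 = 31

31


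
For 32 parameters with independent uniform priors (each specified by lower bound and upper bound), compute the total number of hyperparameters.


A uniform prior has 2 hyperparameters per parameter.
Total = 32 * 2 = 64

64


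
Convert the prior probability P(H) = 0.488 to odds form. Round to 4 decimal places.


P(not H) = 1 - 0.488 = 0.512
Odds = 0.488 / 0.512 = 0.9531

0.9531


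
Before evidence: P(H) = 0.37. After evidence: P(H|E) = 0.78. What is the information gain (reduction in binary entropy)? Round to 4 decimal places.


Prior entropy = 0.9507
Posterior entropy = 0.7602
Information gain = 0.9507 - 0.7602 = 0.1905

0.1905


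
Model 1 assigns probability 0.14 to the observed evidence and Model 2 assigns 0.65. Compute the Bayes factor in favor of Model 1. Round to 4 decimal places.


BF = P(data|M1) / P(data|M2)
= 0.14 / 0.65 = 0.2154

0.2154


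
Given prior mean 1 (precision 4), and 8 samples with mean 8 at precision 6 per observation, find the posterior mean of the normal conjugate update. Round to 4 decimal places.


The posterior mean is a precision-weighted average of prior and data.
Post. prec. = 4 + 48 = 52
Post. mean = (4 + 384)/52 = 388/52 = 7.4615

7.4615


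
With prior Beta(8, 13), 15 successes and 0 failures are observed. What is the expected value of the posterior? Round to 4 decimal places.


Posterior = Beta(23, 13)
E[theta] = alpha/(alpha+beta)
= 23/36 = 0.6389

0.6389


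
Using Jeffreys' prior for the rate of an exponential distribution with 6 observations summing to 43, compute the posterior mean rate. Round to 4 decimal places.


Jeffreys' prior leads to posterior Gamma(6, 43).
Mean = 6/43 = 0.1395

0.1395


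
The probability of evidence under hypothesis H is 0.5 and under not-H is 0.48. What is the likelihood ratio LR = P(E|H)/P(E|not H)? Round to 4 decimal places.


LR = 0.5 / 0.48
= 1.0417

1.0417


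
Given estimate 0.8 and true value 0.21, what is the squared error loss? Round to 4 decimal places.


Squared error = (estimate - true)^2
Difference = 0.59
Loss = 0.59^2 = 0.3481

0.3481


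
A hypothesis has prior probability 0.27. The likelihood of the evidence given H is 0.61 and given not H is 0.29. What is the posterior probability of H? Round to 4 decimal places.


Using Bayes' theorem:
P(E) = 0.27 * 0.61 + 0.73 * 0.29
P(E) = 0.3764
P(H|E) = (0.27 * 0.61) / 0.3764 = 0.4376

0.4376


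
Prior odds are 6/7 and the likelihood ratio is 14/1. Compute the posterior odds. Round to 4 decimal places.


Posterior odds = prior odds * likelihood ratio
= (6/7) * (14/1)
= 84 / 7
= 12.0

12.0


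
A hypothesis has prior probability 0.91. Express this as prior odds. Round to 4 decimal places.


Odds = P(H) / P(not H) = 0.91 / 0.09
= 10.1111

10.1111


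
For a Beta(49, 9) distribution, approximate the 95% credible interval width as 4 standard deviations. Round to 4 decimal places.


Variance of Beta(a,b) = ab / ((a+b)^2 * (a+b+1))
= 49*9 / ((58)^2 * 59)
= 0.0022
SD = sqrt(0.0022) = 0.0471
Width = 4 * SD = 0.1885

0.1885


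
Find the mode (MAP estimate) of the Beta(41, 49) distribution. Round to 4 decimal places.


For Beta(a,b) with a,b > 1:
Mode = (a-1)/(a+b-2) = (41-1)/(90-2)
= 40/88 = 0.4545

0.4545


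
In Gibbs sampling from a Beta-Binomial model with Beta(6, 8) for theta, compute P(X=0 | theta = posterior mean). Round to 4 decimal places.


Posterior mean = alpha/(alpha+beta) = 6/14 = 0.4286
P(X=0|theta=mean) = 1 - theta = 0.5714

0.5714


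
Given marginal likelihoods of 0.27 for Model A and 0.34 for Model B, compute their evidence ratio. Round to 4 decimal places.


Ratio = ML(A) / ML(B) = 0.27/0.34
= 0.7941

0.7941


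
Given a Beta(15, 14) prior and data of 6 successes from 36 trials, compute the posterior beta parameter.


Number of failures = 36 - 6 = 30
Posterior beta = 14 + 30 = 44

44


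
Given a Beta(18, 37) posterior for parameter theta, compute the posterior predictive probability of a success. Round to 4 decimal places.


For a Beta-Bernoulli model, the predictive probability is the mean:
P(success) = 18/(18+37) = 18/55 = 0.3273

0.3273


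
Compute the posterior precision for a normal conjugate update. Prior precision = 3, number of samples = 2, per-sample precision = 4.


tau_post = tau_0 + n * tau
= 3 + 2 * 4 = 11

11


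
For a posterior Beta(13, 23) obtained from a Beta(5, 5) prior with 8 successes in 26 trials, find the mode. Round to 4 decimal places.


Mode = (alpha - 1) / (alpha + beta - 2)
= 12 / 34
= 0.3529

0.3529


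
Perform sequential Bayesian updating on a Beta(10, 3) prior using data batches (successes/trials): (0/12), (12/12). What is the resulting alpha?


Accumulate successes: 12
Posterior alpha = prior alpha + sum of successes
= 10 + 12 = 22

22


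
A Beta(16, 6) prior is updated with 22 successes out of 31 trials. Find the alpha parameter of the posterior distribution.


In the Beta-Binomial conjugate update:
alpha_post = alpha_prior + successes
= 16 + 22
= 38

38


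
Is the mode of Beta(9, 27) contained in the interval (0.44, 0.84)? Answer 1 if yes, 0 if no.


Mode = (a-1)/(a+b-2) = 8/34 = 0.2353
Interval: (0.44, 0.84)
Contains mode? 0

0


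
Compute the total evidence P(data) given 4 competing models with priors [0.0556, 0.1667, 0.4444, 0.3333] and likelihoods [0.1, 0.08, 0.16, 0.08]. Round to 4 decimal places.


Marginal likelihood = sum P(model_i) * P(data|model_i)
Model 1: 0.0556 * 0.1 = 0.0056
Model 2: 0.1667 * 0.08 = 0.0133
Model 3: 0.4444 * 0.16 = 0.0711
Model 4: 0.3333 * 0.08 = 0.0267
Total = 0.1167

0.1167


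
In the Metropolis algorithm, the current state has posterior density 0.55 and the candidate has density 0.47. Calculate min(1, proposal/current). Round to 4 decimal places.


Ratio = 0.47/0.55 = 0.8545
Acceptance probability = min(1, 0.8545)
= 0.8545

0.8545


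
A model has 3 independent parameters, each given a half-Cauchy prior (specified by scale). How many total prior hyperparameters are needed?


Each half-Cauchy prior needs 1 hyperparameter (scale).
Total = 1 * 3 = 3

3


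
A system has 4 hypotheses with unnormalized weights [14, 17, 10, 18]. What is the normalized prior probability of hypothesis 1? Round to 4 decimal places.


The normalized prior is the weight divided by the total.
Total weight = 59
P(H1) = 14 / 59 = 0.2373

0.2373


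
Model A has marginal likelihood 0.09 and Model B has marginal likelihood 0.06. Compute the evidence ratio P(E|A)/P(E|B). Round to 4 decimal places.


Evidence ratio = P(E|A) / P(E|B)
= 0.09 / 0.06
= 1.5

1.5


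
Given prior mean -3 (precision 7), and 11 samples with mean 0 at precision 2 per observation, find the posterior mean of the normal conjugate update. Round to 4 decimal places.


The posterior mean is a precision-weighted average of prior and data.
Post. prec. = 7 + 22 = 29
Post. mean = (-21 + 0)/29 = -21/29 = -0.7241

-0.7241


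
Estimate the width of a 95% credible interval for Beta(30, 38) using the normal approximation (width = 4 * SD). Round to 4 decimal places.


For Beta(a,b): Var = ab/((a+b)^2(a+b+1))
Var = 0.0036, SD = 0.0598
Approximate 95% CI width = 4 * 0.0598 = 0.2391

0.2391


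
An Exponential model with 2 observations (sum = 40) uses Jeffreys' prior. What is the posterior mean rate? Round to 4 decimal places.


Posterior Gamma(2, 40)
E[lambda] = 2/40 = 0.05

0.05


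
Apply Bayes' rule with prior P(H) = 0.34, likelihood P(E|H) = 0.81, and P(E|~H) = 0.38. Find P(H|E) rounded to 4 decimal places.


Step 1: Compute marginal P(E) = P(E|H)P(H) + P(E|~H)P(~H)
= 0.81*0.34 + 0.38*0.66 = 0.5262
Step 2: P(H|E) = P(E|H)P(H)/P(E) = 0.2754/0.5262
= 0.5234

0.5234


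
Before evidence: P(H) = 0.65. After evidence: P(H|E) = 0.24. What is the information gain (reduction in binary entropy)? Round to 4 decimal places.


Prior entropy = 0.9341
Posterior entropy = 0.795
Information gain = 0.9341 - 0.795 = 0.139

0.139


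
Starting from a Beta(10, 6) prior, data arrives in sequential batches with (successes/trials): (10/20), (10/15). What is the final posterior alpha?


In sequential Bayesian updating, we sum all successes.
Total successes = 20
Final alpha = 10 + 20 = 30

30


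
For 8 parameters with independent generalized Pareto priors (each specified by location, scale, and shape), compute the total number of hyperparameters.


A generalized Pareto prior has 3 hyperparameters per parameter.
Total = 8 * 3 = 24

24


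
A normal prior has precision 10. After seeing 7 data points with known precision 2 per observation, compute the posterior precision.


In the conjugate normal model, precisions add:
tau_posterior = tau_prior + n * tau_data
= 10 + 7*2 = 24

24


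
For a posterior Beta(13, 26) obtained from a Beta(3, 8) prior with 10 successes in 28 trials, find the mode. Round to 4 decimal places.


Mode = (alpha - 1) / (alpha + beta - 2)
= 12 / 37
= 0.3243

0.3243


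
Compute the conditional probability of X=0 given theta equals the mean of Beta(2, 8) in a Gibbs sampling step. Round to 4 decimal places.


Mean of Beta(2, 8) = 0.2
P(X=0 | theta=0.2) = 0.8

0.8


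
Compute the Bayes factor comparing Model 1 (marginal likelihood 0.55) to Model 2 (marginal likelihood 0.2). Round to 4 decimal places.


BF12 = marginal likelihood of M1 / marginal likelihood of M2
= 0.55/0.2
= 2.75

2.75


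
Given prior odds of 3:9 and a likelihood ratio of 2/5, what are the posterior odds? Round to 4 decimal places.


Posterior odds = prior odds * LR
Prior odds = 3/9 = 0.3333
LR = 2/5 = 0.4
Posterior odds = 0.3333 * 0.4 = 0.1333

0.1333


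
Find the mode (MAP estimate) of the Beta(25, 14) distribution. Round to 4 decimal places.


For Beta(a,b) with a,b > 1:
Mode = (a-1)/(a+b-2) = (25-1)/(39-2)
= 24/37 = 0.6486

0.6486


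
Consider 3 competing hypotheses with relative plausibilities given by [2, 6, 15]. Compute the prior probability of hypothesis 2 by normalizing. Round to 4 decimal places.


Sum of weights = 2 + 6 + 15 = 23
Normalized prior for H2 = 6 / 23
= 0.2609

0.2609


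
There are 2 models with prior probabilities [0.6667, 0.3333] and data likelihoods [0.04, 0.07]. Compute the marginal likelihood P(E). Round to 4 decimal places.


P(E) = sum over models of P(M_i) * P(E|M_i)
= 0.6667*0.04 + 0.3333*0.07
= 0.05

0.05


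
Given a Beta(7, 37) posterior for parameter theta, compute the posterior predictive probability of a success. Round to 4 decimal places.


For a Beta-Bernoulli model, the predictive probability is the mean:
P(success) = 7/(7+37) = 7/44 = 0.1591

0.1591


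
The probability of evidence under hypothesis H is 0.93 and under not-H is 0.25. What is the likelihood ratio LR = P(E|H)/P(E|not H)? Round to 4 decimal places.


LR = 0.93 / 0.25
= 3.72

3.72


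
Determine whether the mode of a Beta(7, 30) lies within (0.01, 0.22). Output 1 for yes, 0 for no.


First find the mode: (a-1)/(a+b-2) = 0.1714
Is 0.1714 in (0.01, 0.22)? 1

1


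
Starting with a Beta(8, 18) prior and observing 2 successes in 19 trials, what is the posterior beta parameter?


Posterior beta = prior beta + failures
Failures = 19 - 2 = 17
beta_post = 18 + 17 = 35

35


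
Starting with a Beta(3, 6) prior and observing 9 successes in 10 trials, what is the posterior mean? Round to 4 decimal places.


Posterior parameters: alpha = 3 + 9 = 12
beta = 6 + 1 = 7
Posterior mean = alpha / (alpha + beta) = 12 / 19
= 0.6316

0.6316


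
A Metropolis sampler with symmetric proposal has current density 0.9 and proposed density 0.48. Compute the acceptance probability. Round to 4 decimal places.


For symmetric proposals, acceptance = min(1, pi(x*)/pi(x))
= min(1, 0.48/0.9)
= min(1, 0.5333) = 0.5333

0.5333


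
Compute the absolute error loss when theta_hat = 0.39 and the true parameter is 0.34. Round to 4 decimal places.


L = |theta_hat - theta_true|
= |0.39 - 0.34| = 0.05

0.05


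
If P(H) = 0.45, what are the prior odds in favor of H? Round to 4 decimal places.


Prior odds = P(H) / (1 - P(H))
= 0.45 / 0.55
= 0.8182

0.8182


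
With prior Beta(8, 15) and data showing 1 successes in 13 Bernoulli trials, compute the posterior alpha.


Conjugate update: alpha_posterior = alpha_prior + k
= 8 + 1 = 9

9


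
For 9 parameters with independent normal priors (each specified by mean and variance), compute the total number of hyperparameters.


A normal prior has 2 hyperparameters per parameter.
Total = 9 * 2 = 18

18


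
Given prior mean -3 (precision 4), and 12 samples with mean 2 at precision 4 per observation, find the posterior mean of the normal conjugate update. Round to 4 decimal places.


The posterior mean is a precision-weighted average of prior and data.
Post. prec. = 4 + 48 = 52
Post. mean = (-12 + 96)/52 = 84/52 = 1.6154

1.6154


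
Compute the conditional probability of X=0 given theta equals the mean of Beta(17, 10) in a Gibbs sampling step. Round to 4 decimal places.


Mean of Beta(17, 10) = 0.6296
P(X=0 | theta=0.6296) = 0.3704

0.3704


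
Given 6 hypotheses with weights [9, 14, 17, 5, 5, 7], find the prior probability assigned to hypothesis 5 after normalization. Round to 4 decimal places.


To normalize, divide each weight by the sum of all weights.
Sum = 57
Prior(H5) = 5/57 = 0.0877

0.0877


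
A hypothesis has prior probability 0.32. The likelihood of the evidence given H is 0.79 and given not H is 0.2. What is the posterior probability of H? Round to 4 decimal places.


Using Bayes' theorem:
P(E) = 0.32 * 0.79 + 0.68 * 0.2
P(E) = 0.3888
P(H|E) = (0.32 * 0.79) / 0.3888 = 0.6502

0.6502


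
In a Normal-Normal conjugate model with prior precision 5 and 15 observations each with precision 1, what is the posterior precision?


Posterior precision = prior precision + n * observation precision
= 5 + 15 * 1
= 5 + 15 = 20

20


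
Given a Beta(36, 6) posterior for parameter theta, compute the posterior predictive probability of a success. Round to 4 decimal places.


For a Beta-Bernoulli model, the predictive probability is the mean:
P(success) = 36/(36+6) = 36/42 = 0.8571

0.8571


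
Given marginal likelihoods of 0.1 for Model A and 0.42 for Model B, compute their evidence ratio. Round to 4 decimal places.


Ratio = ML(A) / ML(B) = 0.1/0.42
= 0.2381

0.2381


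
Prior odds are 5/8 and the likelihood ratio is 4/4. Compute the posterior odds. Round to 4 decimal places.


Posterior odds = prior odds * likelihood ratio
= (5/8) * (4/4)
= 20 / 32
= 0.625

0.625


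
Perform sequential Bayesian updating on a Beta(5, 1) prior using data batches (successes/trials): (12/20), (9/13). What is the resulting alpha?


Accumulate successes: 21
Posterior alpha = prior alpha + sum of successes
= 5 + 21 = 26

26


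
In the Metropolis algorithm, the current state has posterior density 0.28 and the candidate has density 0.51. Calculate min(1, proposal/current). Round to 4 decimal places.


Ratio = 0.51/0.28 = 1.8214
Acceptance probability = min(1, 1.8214)
= 1.0

1.0


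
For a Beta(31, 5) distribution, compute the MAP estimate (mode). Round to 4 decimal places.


MAP = mode = (a-1)/(a+b-2)
= (31-1)/(31+5-2)
= 30/34 = 0.8824

0.8824


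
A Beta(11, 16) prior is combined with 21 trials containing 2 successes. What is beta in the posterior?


In conjugate updating:
beta_posterior = beta_prior + (n - k)
= 16 + (21 - 2)
= 16 + 19 = 35

35


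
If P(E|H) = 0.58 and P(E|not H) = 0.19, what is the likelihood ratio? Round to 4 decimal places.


Likelihood ratio = P(E|H) / P(E|not H)
= 0.58 / 0.19
= 3.0526

3.0526


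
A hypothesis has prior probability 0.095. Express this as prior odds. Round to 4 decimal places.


Odds = P(H) / P(not H) = 0.095 / 0.905
= 0.105

0.105


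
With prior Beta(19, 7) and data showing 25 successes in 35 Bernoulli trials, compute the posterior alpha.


Conjugate update: alpha_posterior = alpha_prior + k
= 19 + 25 = 44

44


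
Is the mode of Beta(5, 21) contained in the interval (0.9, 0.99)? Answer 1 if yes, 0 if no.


Mode = (a-1)/(a+b-2) = 4/24 = 0.1667
Interval: (0.9, 0.99)
Contains mode? 0

0


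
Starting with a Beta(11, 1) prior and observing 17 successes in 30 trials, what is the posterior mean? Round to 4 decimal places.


Posterior parameters: alpha = 11 + 17 = 28
beta = 1 + 13 = 14
Posterior mean = alpha / (alpha + beta) = 28 / 42
= 0.6667

0.6667


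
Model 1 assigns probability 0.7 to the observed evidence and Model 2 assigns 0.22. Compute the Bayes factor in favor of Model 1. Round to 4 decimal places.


BF = P(data|M1) / P(data|M2)
= 0.7 / 0.22 = 3.1818

3.1818


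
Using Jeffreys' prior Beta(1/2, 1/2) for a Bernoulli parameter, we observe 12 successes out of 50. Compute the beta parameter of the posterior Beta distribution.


Conjugate update: Beta(0.5 + k, 0.5 + n - k).
k = 12, n - k = 38
Posterior beta = 0.5 + (n - k) = 0.5 + 38 = 38.5

38.5


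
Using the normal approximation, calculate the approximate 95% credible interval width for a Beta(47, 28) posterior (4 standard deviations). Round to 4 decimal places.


Var(Beta) = 47*28/(75^2 * 76) = 0.0031
SD = 0.0555
Width ~ 4*SD = 0.2219

0.2219


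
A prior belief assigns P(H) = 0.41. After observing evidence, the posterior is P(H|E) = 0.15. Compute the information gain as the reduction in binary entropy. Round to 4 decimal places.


H(prior) = -0.41*log2(0.41) - 0.59*log2(0.59)
= 0.9765
H(post) = -0.15*log2(0.15) - 0.85*log2(0.85)
= 0.6098
IG = 0.9765 - 0.6098 = 0.3667

0.3667


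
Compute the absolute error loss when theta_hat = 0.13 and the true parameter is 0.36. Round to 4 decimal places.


L = |theta_hat - theta_true|
= |0.13 - 0.36| = 0.23

0.23


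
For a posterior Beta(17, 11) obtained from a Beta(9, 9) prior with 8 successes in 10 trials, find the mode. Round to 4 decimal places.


Mode = (alpha - 1) / (alpha + beta - 2)
= 16 / 26
= 0.6154

0.6154


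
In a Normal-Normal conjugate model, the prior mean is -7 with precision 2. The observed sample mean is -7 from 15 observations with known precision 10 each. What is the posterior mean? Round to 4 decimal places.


Posterior precision = tau0 + n*tau = 2 + 15*10 = 152
Posterior mean = (tau0*mu0 + n*tau*xbar) / posterior_precision
= (2*-7 + 15*10*-7) / 152
= -1064 / 152 = -7.0

-7.0


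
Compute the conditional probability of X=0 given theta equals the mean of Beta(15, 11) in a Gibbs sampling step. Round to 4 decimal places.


Mean of Beta(15, 11) = 0.5769
P(X=0 | theta=0.5769) = 0.4231

0.4231


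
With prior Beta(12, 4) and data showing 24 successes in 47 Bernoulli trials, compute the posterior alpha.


Conjugate update: alpha_posterior = alpha_prior + k
= 12 + 24 = 36

36


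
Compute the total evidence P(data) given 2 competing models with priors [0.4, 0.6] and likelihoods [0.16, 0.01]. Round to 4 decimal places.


Marginal likelihood = sum P(model_i) * P(data|model_i)
Model 1: 0.4 * 0.16 = 0.064
Model 2: 0.6 * 0.01 = 0.006
Total = 0.07

0.07


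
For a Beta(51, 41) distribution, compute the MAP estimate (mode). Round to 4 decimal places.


MAP = mode = (a-1)/(a+b-2)
= (51-1)/(51+41-2)
= 50/90 = 0.5556

0.5556


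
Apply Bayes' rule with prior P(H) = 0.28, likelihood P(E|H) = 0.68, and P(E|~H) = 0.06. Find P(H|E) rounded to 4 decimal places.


Step 1: Compute marginal P(E) = P(E|H)P(H) + P(E|~H)P(~H)
= 0.68*0.28 + 0.06*0.72 = 0.2336
Step 2: P(H|E) = P(E|H)P(H)/P(E) = 0.1904/0.2336
= 0.8151

0.8151


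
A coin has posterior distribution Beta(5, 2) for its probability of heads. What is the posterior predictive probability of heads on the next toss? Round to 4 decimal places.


Posterior predictive = E[theta] = alpha/(alpha+beta)
= 5/7
= 0.7143

0.7143


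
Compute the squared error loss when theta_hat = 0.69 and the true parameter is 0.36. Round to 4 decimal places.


L = (theta_hat - theta_true)^2
= (0.69 - 0.36)^2
= 0.33^2 = 0.1089

0.1089


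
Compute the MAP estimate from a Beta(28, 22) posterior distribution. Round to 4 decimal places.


MAP = mode of Beta distribution
= (alpha - 1)/(alpha + beta - 2)
= (28-1)/(28+22-2)
= 27/48 = 0.5625

0.5625


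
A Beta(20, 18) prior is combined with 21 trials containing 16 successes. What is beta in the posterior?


In conjugate updating:
beta_posterior = beta_prior + (n - k)
= 18 + (21 - 16)
= 18 + 5 = 23

23


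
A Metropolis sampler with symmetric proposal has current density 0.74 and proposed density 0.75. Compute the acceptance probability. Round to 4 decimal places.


For symmetric proposals, acceptance = min(1, pi(x*)/pi(x))
= min(1, 0.75/0.74)
= min(1, 1.0135) = 1.0

1.0


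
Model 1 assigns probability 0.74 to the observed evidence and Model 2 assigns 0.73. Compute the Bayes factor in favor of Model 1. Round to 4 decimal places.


BF = P(data|M1) / P(data|M2)
= 0.74 / 0.73 = 1.0137

1.0137


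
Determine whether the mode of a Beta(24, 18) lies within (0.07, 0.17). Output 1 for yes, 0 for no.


First find the mode: (a-1)/(a+b-2) = 0.575
Is 0.575 in (0.07, 0.17)? 0

0


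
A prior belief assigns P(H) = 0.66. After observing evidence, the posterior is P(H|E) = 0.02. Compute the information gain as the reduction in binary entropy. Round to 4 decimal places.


H(prior) = -0.66*log2(0.66) - 0.34*log2(0.34)
= 0.9248
H(post) = -0.02*log2(0.02) - 0.98*log2(0.98)
= 0.1414
IG = 0.9248 - 0.1414 = 0.7834

0.7834


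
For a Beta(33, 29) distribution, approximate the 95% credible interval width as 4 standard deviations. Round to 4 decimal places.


Variance of Beta(a,b) = ab / ((a+b)^2 * (a+b+1))
= 33*29 / ((62)^2 * 63)
= 0.004
SD = sqrt(0.004) = 0.0629
Width = 4 * SD = 0.2515

0.2515


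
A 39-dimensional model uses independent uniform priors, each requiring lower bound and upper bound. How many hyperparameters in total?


Per parameter: 2 (lower bound and upper bound).
Total = 39 * 2 = 78

78


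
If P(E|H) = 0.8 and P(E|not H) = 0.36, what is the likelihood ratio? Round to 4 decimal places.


Likelihood ratio = P(E|H) / P(E|not H)
= 0.8 / 0.36
= 2.2222

2.2222


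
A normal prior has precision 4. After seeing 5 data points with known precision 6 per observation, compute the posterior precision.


In the conjugate normal model, precisions add:
tau_posterior = tau_prior + n * tau_data
= 4 + 5*6 = 34

34


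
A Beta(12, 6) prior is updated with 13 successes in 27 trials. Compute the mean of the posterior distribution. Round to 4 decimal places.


After update: Beta(25, 20)
Mean = 25 / (25 + 20) = 25 / 45
= 0.5556

0.5556


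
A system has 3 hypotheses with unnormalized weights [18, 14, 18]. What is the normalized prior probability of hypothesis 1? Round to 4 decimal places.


The normalized prior is the weight divided by the total.
Total weight = 50
P(H1) = 18 / 50 = 0.36

0.36


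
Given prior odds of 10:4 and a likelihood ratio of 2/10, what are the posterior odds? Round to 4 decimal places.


Posterior odds = prior odds * LR
Prior odds = 10/4 = 2.5
LR = 2/10 = 0.2
Posterior odds = 2.5 * 0.2 = 0.5

0.5


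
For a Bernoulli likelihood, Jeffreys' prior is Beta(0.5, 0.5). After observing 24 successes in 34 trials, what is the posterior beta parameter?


Jeffreys' prior for Bernoulli is Beta(0.5, 0.5).
Posterior is Beta(0.5 + k, 0.5 + n - k).
Posterior beta = 0.5 + (n - k) = 0.5 + 10 = 10.5

10.5


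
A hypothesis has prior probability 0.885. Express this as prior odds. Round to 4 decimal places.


Odds = P(H) / P(not H) = 0.885 / 0.115
= 7.6957

7.6957


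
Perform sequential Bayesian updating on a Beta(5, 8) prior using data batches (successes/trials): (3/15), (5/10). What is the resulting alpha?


Accumulate successes: 8
Posterior alpha = prior alpha + sum of successes
= 5 + 8 = 13

13


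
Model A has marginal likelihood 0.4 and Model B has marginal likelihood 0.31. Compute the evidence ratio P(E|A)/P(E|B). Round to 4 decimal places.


Evidence ratio = P(E|A) / P(E|B)
= 0.4 / 0.31
= 1.2903

1.2903


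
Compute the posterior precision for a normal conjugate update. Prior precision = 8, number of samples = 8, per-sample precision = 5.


tau_post = tau_0 + n * tau
= 8 + 8 * 5 = 48

48


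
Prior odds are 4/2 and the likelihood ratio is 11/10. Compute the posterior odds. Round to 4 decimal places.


Posterior odds = prior odds * likelihood ratio
= (4/2) * (11/10)
= 44 / 20
= 2.2

2.2


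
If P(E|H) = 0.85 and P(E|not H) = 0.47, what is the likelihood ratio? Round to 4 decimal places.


Likelihood ratio = P(E|H) / P(E|not H)
= 0.85 / 0.47
= 1.8085

1.8085


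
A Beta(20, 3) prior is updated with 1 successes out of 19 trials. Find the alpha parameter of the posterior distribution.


In the Beta-Binomial conjugate update:
alpha_post = alpha_prior + successes
= 20 + 1
= 21

21


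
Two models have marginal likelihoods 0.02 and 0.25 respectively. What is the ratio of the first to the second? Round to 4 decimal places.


Evidence ratio = 0.02 / 0.25
= 0.08

0.08


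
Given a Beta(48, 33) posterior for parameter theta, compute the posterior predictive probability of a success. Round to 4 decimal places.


For a Beta-Bernoulli model, the predictive probability is the mean:
P(success) = 48/(48+33) = 48/81 = 0.5926

0.5926


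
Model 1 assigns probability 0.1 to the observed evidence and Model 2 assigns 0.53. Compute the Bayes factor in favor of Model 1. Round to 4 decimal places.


BF = P(data|M1) / P(data|M2)
= 0.1 / 0.53 = 0.1887

0.1887


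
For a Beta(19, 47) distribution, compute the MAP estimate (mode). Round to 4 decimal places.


MAP = mode = (a-1)/(a+b-2)
= (19-1)/(19+47-2)
= 18/64 = 0.2812

0.2812


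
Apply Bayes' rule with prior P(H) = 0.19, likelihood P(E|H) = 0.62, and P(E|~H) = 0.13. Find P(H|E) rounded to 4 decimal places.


Step 1: Compute marginal P(E) = P(E|H)P(H) + P(E|~H)P(~H)
= 0.62*0.19 + 0.13*0.81 = 0.2231
Step 2: P(H|E) = P(E|H)P(H)/P(E) = 0.1178/0.2231
= 0.528

0.528


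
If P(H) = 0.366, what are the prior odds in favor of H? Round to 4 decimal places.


Prior odds = P(H) / (1 - P(H))
= 0.366 / 0.634
= 0.5773

0.5773


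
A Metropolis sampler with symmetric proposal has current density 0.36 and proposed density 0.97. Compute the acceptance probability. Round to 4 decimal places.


For symmetric proposals, acceptance = min(1, pi(x*)/pi(x))
= min(1, 0.97/0.36)
= min(1, 2.6944) = 1.0

1.0


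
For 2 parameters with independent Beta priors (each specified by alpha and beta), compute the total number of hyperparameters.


A Beta prior has 2 hyperparameters per parameter.
Total = 2 * 2 = 4

4


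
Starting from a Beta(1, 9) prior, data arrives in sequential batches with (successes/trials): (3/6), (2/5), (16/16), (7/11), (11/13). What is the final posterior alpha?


In sequential Bayesian updating, we sum all successes.
Total successes = 39
Final alpha = 1 + 39 = 40

40


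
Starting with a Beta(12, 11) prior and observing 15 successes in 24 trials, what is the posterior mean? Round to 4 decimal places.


Posterior parameters: alpha = 12 + 15 = 27
beta = 11 + 9 = 20
Posterior mean = alpha / (alpha + beta) = 27 / 47
= 0.5745

0.5745


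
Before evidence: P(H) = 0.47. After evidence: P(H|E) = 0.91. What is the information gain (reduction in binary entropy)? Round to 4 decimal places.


Prior entropy = 0.9974
Posterior entropy = 0.4365
Information gain = 0.9974 - 0.4365 = 0.5609

0.5609


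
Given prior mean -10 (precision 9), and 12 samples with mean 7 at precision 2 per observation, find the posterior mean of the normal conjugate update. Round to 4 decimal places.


The posterior mean is a precision-weighted average of prior and data.
Post. prec. = 9 + 24 = 33
Post. mean = (-90 + 168)/33 = 78/33 = 2.3636

2.3636


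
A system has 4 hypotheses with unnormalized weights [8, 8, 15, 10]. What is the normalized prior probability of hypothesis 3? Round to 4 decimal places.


The normalized prior is the weight divided by the total.
Total weight = 41
P(H3) = 15 / 41 = 0.3659

0.3659


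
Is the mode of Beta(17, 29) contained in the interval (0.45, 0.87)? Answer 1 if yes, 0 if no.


Mode = (a-1)/(a+b-2) = 16/44 = 0.3636
Interval: (0.45, 0.87)
Contains mode? 0

0


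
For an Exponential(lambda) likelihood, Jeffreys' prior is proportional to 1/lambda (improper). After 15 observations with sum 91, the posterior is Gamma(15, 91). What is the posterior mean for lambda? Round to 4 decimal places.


Posterior = Gamma(n, sum_x) = Gamma(15, 91)
Posterior mean = shape/rate = 15/91
= 0.1648

0.1648


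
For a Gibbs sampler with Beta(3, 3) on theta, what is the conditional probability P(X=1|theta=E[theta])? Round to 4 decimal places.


E[theta] = 3/(3+3) = 0.5
P(X=1|theta) = theta = 0.5

0.5


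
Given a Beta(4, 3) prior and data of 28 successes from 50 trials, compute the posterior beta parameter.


Number of failures = 50 - 28 = 22
Posterior beta = 3 + 22 = 25

25


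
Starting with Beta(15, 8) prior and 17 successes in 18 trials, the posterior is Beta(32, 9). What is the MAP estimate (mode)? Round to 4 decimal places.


The mode of Beta(a, b) when a > 1 and b > 1 is (a-1)/(a+b-2)
= (32 - 1) / (32 + 9 - 2)
= 31 / 39
= 0.7949

0.7949


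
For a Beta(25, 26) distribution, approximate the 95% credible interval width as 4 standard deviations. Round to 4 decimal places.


Variance of Beta(a,b) = ab / ((a+b)^2 * (a+b+1))
= 25*26 / ((51)^2 * 52)
= 0.0048
SD = sqrt(0.0048) = 0.0693
Width = 4 * SD = 0.2773

0.2773


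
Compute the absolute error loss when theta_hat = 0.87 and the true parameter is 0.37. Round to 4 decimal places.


L = |theta_hat - theta_true|
= |0.87 - 0.37| = 0.5

0.5


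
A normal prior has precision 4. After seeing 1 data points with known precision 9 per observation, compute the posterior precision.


In the conjugate normal model, precisions add:
tau_posterior = tau_prior + n * tau_data
= 4 + 1*9 = 13

13


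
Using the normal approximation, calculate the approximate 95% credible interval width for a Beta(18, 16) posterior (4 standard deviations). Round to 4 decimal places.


Var(Beta) = 18*16/(34^2 * 35) = 0.0071
SD = 0.0844
Width ~ 4*SD = 0.3375

0.3375


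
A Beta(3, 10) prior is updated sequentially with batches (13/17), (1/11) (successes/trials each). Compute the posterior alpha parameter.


Sequential conjugate updating is equivalent to a single batch update.
Total successes across all batches = 14
alpha_posterior = alpha_prior + total_successes = 3 + 14
= 17

17


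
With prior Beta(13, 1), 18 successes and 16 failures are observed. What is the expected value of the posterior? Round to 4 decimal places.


Posterior = Beta(31, 17)
E[theta] = alpha/(alpha+beta)
= 31/48 = 0.6458

0.6458


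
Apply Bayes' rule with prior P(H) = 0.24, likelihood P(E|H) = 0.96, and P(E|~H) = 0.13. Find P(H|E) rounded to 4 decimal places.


Step 1: Compute marginal P(E) = P(E|H)P(H) + P(E|~H)P(~H)
= 0.96*0.24 + 0.13*0.76 = 0.3292
Step 2: P(H|E) = P(E|H)P(H)/P(E) = 0.2304/0.3292
= 0.6999

0.6999


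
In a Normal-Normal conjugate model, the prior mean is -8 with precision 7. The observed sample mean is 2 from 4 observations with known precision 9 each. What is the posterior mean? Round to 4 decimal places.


Posterior precision = tau0 + n*tau = 7 + 4*9 = 43
Posterior mean = (tau0*mu0 + n*tau*xbar) / posterior_precision
= (7*-8 + 4*9*2) / 43
= 16 / 43 = 0.3721

0.3721


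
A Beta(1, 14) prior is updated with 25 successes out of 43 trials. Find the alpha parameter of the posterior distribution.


In the Beta-Binomial conjugate update:
alpha_post = alpha_prior + successes
= 1 + 25
= 26

26


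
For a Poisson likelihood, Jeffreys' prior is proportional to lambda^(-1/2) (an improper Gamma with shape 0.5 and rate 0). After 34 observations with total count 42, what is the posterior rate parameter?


Jeffreys' prior for Poisson is proportional to lambda^(-1/2).
Posterior is Gamma(0.5 + S, 0 + n) = Gamma(0.5 + 42, 34).
Posterior rate = 0 + n = 34

34.0


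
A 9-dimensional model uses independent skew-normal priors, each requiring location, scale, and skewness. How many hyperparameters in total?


Per parameter: 3 (location, scale, and skewness).
Total = 9 * 3 = 27

27


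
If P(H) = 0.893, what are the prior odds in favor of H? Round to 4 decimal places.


Prior odds = P(H) / (1 - P(H))
= 0.893 / 0.107
= 8.3458

8.3458


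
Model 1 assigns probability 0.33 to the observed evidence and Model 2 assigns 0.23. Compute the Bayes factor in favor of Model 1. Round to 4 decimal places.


BF = P(data|M1) / P(data|M2)
= 0.33 / 0.23 = 1.4348

1.4348


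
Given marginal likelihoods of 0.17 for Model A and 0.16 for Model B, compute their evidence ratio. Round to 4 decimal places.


Ratio = ML(A) / ML(B) = 0.17/0.16
= 1.0625

1.0625


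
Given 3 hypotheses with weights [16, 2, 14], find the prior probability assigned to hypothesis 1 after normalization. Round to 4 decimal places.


To normalize, divide each weight by the sum of all weights.
Sum = 32
Prior(H1) = 16/32 = 0.5

0.5


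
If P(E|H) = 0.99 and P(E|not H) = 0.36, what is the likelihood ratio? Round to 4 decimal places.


Likelihood ratio = P(E|H) / P(E|not H)
= 0.99 / 0.36
= 2.75

2.75


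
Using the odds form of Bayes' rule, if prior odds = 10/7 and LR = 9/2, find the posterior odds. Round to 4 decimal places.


Bayes' rule in odds form: posterior odds = prior odds * LR
= (10 * 9) / (7 * 2)
= 90/14 = 6.4286

6.4286


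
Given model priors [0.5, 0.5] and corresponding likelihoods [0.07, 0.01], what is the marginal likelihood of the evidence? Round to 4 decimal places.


P(E) = sum_i P(M_i) P(E|M_i)
= 0.035 + 0.005
= 0.04

0.04


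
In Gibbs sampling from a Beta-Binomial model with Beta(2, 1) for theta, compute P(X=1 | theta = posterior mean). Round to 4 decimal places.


Posterior mean = alpha/(alpha+beta) = 2/3 = 0.6667
P(X=1|theta=mean) = theta = 0.6667

0.6667


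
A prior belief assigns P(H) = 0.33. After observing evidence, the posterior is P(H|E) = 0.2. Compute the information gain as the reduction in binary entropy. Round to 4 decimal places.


H(prior) = -0.33*log2(0.33) - 0.67*log2(0.67)
= 0.9149
H(post) = -0.2*log2(0.2) - 0.8*log2(0.8)
= 0.7219
IG = 0.9149 - 0.7219 = 0.193

0.193


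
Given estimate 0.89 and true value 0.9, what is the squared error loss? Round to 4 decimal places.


Squared error = (estimate - true)^2
Difference = -0.01
Loss = -0.01^2 = 0.0001

0.0001


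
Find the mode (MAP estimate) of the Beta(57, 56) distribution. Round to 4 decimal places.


For Beta(a,b) with a,b > 1:
Mode = (a-1)/(a+b-2) = (57-1)/(113-2)
= 56/111 = 0.5045

0.5045


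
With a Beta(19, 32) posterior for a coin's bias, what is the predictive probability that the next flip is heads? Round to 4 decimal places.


The predictive probability equals the posterior mean.
P(next = heads) = alpha / (alpha + beta)
= 19 / 51 = 0.3725

0.3725


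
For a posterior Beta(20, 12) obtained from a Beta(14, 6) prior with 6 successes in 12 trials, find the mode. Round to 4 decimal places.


Mode = (alpha - 1) / (alpha + beta - 2)
= 19 / 30
= 0.6333

0.6333


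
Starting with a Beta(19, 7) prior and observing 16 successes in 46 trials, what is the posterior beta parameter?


Posterior beta = prior beta + failures
Failures = 46 - 16 = 30
beta_post = 7 + 30 = 37

37


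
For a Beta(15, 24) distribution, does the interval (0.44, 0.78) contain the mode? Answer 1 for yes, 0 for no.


Mode of Beta(a,b) = (a-1)/(a+b-2)
= (15-1)/(15+24-2) = 0.3784
Check: 0.44 <= 0.3784 <= 0.78?
Result: 0

0


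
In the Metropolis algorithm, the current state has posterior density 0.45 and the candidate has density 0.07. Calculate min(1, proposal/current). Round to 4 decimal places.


Ratio = 0.07/0.45 = 0.1556
Acceptance probability = min(1, 0.1556)
= 0.1556

0.1556


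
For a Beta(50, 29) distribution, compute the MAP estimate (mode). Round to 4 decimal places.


MAP = mode = (a-1)/(a+b-2)
= (50-1)/(50+29-2)
= 49/77 = 0.6364

0.6364


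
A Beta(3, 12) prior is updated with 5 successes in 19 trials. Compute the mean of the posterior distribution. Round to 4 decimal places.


After update: Beta(8, 26)
Mean = 8 / (8 + 26) = 8 / 34
= 0.2353

0.2353


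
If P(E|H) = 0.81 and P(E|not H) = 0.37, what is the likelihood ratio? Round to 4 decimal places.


Likelihood ratio = P(E|H) / P(E|not H)
= 0.81 / 0.37
= 2.1892

2.1892


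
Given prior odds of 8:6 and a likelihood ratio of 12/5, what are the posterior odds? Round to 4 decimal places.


Posterior odds = prior odds * LR
Prior odds = 8/6 = 1.3333
LR = 12/5 = 2.4
Posterior odds = 1.3333 * 2.4 = 3.2

3.2


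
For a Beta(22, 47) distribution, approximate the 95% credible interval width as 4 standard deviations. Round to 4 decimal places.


Variance of Beta(a,b) = ab / ((a+b)^2 * (a+b+1))
= 22*47 / ((69)^2 * 70)
= 0.0031
SD = sqrt(0.0031) = 0.0557
Width = 4 * SD = 0.2228

0.2228


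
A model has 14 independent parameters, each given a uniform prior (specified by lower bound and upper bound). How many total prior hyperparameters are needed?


Each uniform prior needs 2 hyperparameters (lower bound and upper bound).
Total = 2 * 14 = 28

28


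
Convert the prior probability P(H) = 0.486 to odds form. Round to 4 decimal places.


P(not H) = 1 - 0.486 = 0.514
Odds = 0.486 / 0.514 = 0.9455

0.9455


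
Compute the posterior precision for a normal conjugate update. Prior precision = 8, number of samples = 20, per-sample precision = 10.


tau_post = tau_0 + n * tau
= 8 + 20 * 10 = 208

208


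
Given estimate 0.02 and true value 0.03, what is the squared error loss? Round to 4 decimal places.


Squared error = (estimate - true)^2
Difference = -0.01
Loss = -0.01^2 = 0.0001

0.0001
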